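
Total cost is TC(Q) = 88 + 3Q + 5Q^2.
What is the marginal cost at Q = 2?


MC = dTC/dQ = 3 + 2*5*Q
At Q = 2:
MC = 3 + 10*2
MC = 3 + 20 = 23

23


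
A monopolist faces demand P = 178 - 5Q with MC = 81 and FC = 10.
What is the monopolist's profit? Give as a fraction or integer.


MR = MC: 178 - 10Q = 81
Q* = 97/10
P* = 178 - 5*97/10 = 259/2
Profit = (P* - MC)*Q* - FC
= (259/2 - 81)*97/10 - 10
= 97/2*97/10 - 10
= 9409/20 - 10 = 9209/20

9209/20


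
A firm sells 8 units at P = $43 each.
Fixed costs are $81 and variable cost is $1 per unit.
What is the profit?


Total Revenue = P * Q = 43 * 8 = $344
Total Cost = FC + VC*Q = 81 + 1*8 = $89
Profit = TR - TC = 344 - 89 = $255

$255


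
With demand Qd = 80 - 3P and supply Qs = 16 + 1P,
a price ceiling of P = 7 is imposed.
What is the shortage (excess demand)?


At P = 7:
Qd = 80 - 3*7 = 59
Qs = 16 + 1*7 = 23
Shortage = Qd - Qs = 59 - 23 = 36

36


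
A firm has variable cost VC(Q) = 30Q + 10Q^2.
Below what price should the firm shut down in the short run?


AVC(Q) = VC(Q)/Q = 30 + 10Q
AVC is increasing in Q, so minimum AVC is at Q -> 0+.
Min AVC = 30
The firm should shut down if P < 30.

30


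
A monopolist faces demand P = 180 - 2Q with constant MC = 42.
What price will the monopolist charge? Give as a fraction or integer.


MR = 180 - 4Q
Set MR = MC: 180 - 4Q = 42
Q* = 69/2
Substitute into demand:
P* = 180 - 2*69/2 = 111

111


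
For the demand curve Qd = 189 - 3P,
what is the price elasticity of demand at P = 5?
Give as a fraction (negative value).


dQ/dP = -3
At P = 5: Q = 189 - 3*5 = 174
E = (dQ/dP)(P/Q) = (-3)(5/174) = -5/58

-5/58


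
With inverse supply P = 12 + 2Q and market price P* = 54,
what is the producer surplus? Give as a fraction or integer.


Minimum supply price (at Q=0): P_min = 12
Quantity supplied at P* = 54:
Q* = (54 - 12)/2 = 21
PS = (1/2) * Q* * (P* - P_min)
PS = (1/2) * 21 * (54 - 12)
PS = (1/2) * 21 * 42 = 441

441


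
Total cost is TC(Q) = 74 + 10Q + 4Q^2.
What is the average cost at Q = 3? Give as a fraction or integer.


TC(3) = 74 + 10*3 + 4*3^2
TC(3) = 74 + 30 + 36 = 140
AC = TC/Q = 140/3 = 140/3

140/3


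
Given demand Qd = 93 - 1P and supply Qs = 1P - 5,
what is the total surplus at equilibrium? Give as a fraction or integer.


Find equilibrium: 93 - 1P = 1P - 5
93 + 5 = 2P
P* = 98/2 = 49
Q* = 1*49 - 5 = 44
Inverse demand: P = 93 - Q/1, so P_max = 93
Inverse supply: P = 5 + Q/1, so P_min = 5
CS = (1/2) * 44 * (93 - 49) = 968
PS = (1/2) * 44 * (49 - 5) = 968
TS = CS + PS = 968 + 968 = 1936

1936


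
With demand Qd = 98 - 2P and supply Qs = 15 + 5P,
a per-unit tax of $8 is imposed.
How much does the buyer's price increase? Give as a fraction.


With a per-unit tax, the buyer's price increase depends on relative slopes.
Supply slope: d = 5, Demand slope: b = 2
Buyer's price increase = d * tax / (b + d)
= 5 * 8 / (2 + 5)
= 40 / 7 = 40/7

40/7


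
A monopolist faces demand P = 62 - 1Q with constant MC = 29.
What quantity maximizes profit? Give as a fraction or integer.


TR = P*Q = (62 - 1Q)Q = 62Q - 1Q^2
MR = dTR/dQ = 62 - 2Q
Set MR = MC:
62 - 2Q = 29
33 = 2Q
Q* = 33/2 = 33/2

33/2


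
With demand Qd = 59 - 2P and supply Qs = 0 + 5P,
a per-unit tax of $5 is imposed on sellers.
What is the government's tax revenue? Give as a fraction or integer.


With tax on sellers, new supply: Qs' = 0 + 5(P - 5)
= 5P - 25
New equilibrium quantity:
Q_new = 35
Tax revenue = tax * Q_new = 5 * 35 = 175

175


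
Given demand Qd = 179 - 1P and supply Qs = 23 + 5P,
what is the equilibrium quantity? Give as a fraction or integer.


First find equilibrium price:
179 - 1P = 23 + 5P
P* = 156/6 = 26
Then substitute into demand:
Q* = 179 - 1 * 26 = 153

153


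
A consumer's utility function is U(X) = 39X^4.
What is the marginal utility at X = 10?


MU = dU/dX = 39*4*X^(4-1)
MU = 156*X^3
At X = 10:
MU = 156 * 10^3
MU = 156 * 1000 = 156000

156000


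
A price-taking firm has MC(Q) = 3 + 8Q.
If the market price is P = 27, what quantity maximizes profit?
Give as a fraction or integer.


In perfect competition, profit is maximized where P = MC.
27 = 3 + 8Q
24 = 8Q
Q* = 24/8 = 3

3


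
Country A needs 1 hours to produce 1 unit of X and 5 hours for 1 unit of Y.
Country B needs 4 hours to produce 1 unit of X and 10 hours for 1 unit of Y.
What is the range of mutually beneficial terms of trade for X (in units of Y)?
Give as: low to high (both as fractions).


Opportunity cost of X for Country A = hours_X / hours_Y = 1/5 = 1/5 units of Y
Opportunity cost of X for Country B = hours_X / hours_Y = 4/10 = 2/5 units of Y
Terms of trade must be between the two opportunity costs.
Range: 1/5 to 2/5

1/5 to 2/5


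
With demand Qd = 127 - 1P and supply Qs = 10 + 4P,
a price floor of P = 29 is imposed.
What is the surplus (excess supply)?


At P = 29:
Qd = 127 - 1*29 = 98
Qs = 10 + 4*29 = 126
Surplus = Qs - Qd = 126 - 98 = 28

28


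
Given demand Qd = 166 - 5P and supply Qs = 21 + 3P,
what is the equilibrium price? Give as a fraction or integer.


At equilibrium, Qd = Qs.
166 - 5P = 21 + 3P
166 - 21 = 5P + 3P
145 = 8P
P* = 145/8 = 145/8

145/8


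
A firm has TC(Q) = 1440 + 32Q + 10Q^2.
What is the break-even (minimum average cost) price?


AC(Q) = 1440/Q + 32 + 10Q
To minimize: dAC/dQ = -1440/Q^2 + 10 = 0
Q^2 = 1440/10 = 144
Q* = 12
Min AC = 1440/12 + 32 + 10*12
Min AC = 120 + 32 + 120 = 272

272


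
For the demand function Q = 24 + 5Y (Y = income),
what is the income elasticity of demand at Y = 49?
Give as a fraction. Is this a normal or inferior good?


dQ/dY = 5
At Y = 49: Q = 24 + 5*49 = 269
Ey = (dQ/dY)(Y/Q) = 5 * 49 / 269 = 245/269
Since Ey > 0, this is a normal good.

245/269 (normal good)


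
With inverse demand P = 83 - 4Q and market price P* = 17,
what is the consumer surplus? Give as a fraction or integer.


Maximum willingness to pay (at Q=0): P_max = 83
Quantity demanded at P* = 17:
Q* = (83 - 17)/4 = 33/2
CS = (1/2) * Q* * (P_max - P*)
CS = (1/2) * 33/2 * (83 - 17)
CS = (1/2) * 33/2 * 66 = 1089/2

1089/2


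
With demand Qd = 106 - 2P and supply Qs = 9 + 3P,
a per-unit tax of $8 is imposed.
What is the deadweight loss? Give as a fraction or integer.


Pre-tax equilibrium quantity: Q* = 336/5
Post-tax equilibrium quantity: Q_tax = 288/5
Reduction in quantity: Q* - Q_tax = 48/5
DWL = (1/2) * tax * (Q* - Q_tax)
DWL = (1/2) * 8 * 48/5 = 192/5

192/5


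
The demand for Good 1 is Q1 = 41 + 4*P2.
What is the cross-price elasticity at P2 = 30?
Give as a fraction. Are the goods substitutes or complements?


dQ1/dP2 = 4
At P2 = 30: Q1 = 41 + 4*30 = 161
Exy = (dQ1/dP2)(P2/Q1) = 4 * 30 / 161 = 120/161
Since Exy > 0, the goods are substitutes.

120/161 (substitutes)


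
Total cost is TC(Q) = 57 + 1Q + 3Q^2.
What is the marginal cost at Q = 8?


MC = dTC/dQ = 1 + 2*3*Q
At Q = 8:
MC = 1 + 6*8
MC = 1 + 48 = 49

49


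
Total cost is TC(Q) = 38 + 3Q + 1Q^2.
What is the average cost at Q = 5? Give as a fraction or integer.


TC(5) = 38 + 3*5 + 1*5^2
TC(5) = 38 + 15 + 25 = 78
AC = TC/Q = 78/5 = 78/5

78/5


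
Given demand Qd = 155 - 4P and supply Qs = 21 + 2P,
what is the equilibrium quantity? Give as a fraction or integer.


First find equilibrium price:
155 - 4P = 21 + 2P
P* = 134/6 = 67/3
Then substitute into demand:
Q* = 155 - 4 * 67/3 = 197/3

197/3


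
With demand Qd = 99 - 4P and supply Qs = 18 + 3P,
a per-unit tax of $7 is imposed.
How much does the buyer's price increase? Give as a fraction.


With a per-unit tax, the buyer's price increase depends on relative slopes.
Supply slope: d = 3, Demand slope: b = 4
Buyer's price increase = d * tax / (b + d)
= 3 * 7 / (4 + 3)
= 21 / 7 = 3

3


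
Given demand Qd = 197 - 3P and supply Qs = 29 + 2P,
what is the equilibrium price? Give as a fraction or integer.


At equilibrium, Qd = Qs.
197 - 3P = 29 + 2P
197 - 29 = 3P + 2P
168 = 5P
P* = 168/5 = 168/5

168/5


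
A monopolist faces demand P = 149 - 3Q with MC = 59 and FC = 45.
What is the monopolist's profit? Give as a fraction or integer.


MR = MC: 149 - 6Q = 59
Q* = 15
P* = 149 - 3*15 = 104
Profit = (P* - MC)*Q* - FC
= (104 - 59)*15 - 45
= 45*15 - 45
= 675 - 45 = 630

630


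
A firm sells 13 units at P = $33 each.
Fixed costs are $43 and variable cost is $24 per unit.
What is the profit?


Total Revenue = P * Q = 33 * 13 = $429
Total Cost = FC + VC*Q = 43 + 24*13 = $355
Profit = TR - TC = 429 - 355 = $74

$74


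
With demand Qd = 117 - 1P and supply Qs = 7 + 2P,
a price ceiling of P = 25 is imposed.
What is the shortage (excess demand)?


At P = 25:
Qd = 117 - 1*25 = 92
Qs = 7 + 2*25 = 57
Shortage = Qd - Qs = 92 - 57 = 35

35


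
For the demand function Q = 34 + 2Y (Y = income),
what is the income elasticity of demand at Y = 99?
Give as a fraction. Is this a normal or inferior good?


dQ/dY = 2
At Y = 99: Q = 34 + 2*99 = 232
Ey = (dQ/dY)(Y/Q) = 2 * 99 / 232 = 99/116
Since Ey > 0, this is a normal good.

99/116 (normal good)


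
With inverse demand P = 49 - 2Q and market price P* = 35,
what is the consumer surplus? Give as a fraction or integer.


Maximum willingness to pay (at Q=0): P_max = 49
Quantity demanded at P* = 35:
Q* = (49 - 35)/2 = 7
CS = (1/2) * Q* * (P_max - P*)
CS = (1/2) * 7 * (49 - 35)
CS = (1/2) * 7 * 14 = 49

49


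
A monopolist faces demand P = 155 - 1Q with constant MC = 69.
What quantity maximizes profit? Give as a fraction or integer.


TR = P*Q = (155 - 1Q)Q = 155Q - 1Q^2
MR = dTR/dQ = 155 - 2Q
Set MR = MC:
155 - 2Q = 69
86 = 2Q
Q* = 86/2 = 43

43


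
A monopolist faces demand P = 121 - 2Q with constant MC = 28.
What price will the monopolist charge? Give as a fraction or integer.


MR = 121 - 4Q
Set MR = MC: 121 - 4Q = 28
Q* = 93/4
Substitute into demand:
P* = 121 - 2*93/4 = 149/2

149/2


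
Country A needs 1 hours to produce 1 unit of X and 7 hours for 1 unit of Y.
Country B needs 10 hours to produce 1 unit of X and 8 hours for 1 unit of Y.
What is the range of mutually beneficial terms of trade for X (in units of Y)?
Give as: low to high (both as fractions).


Opportunity cost of X for Country A = hours_X / hours_Y = 1/7 = 1/7 units of Y
Opportunity cost of X for Country B = hours_X / hours_Y = 10/8 = 5/4 units of Y
Terms of trade must be between the two opportunity costs.
Range: 1/7 to 5/4

1/7 to 5/4


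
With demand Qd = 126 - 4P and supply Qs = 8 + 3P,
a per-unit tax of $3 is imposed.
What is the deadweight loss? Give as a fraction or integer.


Pre-tax equilibrium quantity: Q* = 410/7
Post-tax equilibrium quantity: Q_tax = 374/7
Reduction in quantity: Q* - Q_tax = 36/7
DWL = (1/2) * tax * (Q* - Q_tax)
DWL = (1/2) * 3 * 36/7 = 54/7

54/7


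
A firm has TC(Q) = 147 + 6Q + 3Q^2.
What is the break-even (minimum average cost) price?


AC(Q) = 147/Q + 6 + 3Q
To minimize: dAC/dQ = -147/Q^2 + 3 = 0
Q^2 = 147/3 = 49
Q* = 7
Min AC = 147/7 + 6 + 3*7
Min AC = 21 + 6 + 21 = 48

48


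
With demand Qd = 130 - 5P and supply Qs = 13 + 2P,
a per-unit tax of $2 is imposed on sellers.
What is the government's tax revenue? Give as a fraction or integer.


With tax on sellers, new supply: Qs' = 13 + 2(P - 2)
= 9 + 2P
New equilibrium quantity:
Q_new = 305/7
Tax revenue = tax * Q_new = 2 * 305/7 = 610/7

610/7


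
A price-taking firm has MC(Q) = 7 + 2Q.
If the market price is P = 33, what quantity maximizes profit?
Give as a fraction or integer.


In perfect competition, profit is maximized where P = MC.
33 = 7 + 2Q
26 = 2Q
Q* = 26/2 = 13

13


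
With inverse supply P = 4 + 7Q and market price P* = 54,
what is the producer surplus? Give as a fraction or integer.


Minimum supply price (at Q=0): P_min = 4
Quantity supplied at P* = 54:
Q* = (54 - 4)/7 = 50/7
PS = (1/2) * Q* * (P* - P_min)
PS = (1/2) * 50/7 * (54 - 4)
PS = (1/2) * 50/7 * 50 = 1250/7

1250/7


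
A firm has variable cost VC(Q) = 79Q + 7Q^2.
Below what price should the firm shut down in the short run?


AVC(Q) = VC(Q)/Q = 79 + 7Q
AVC is increasing in Q, so minimum AVC is at Q -> 0+.
Min AVC = 79
The firm should shut down if P < 79.

79


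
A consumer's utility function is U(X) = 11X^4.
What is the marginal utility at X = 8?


MU = dU/dX = 11*4*X^(4-1)
MU = 44*X^3
At X = 8:
MU = 44 * 8^3
MU = 44 * 512 = 22528

22528


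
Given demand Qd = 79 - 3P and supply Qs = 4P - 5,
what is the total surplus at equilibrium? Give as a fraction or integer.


Find equilibrium: 79 - 3P = 4P - 5
79 + 5 = 7P
P* = 84/7 = 12
Q* = 4*12 - 5 = 43
Inverse demand: P = 79/3 - Q/3, so P_max = 79/3
Inverse supply: P = 5/4 + Q/4, so P_min = 5/4
CS = (1/2) * 43 * (79/3 - 12) = 1849/6
PS = (1/2) * 43 * (12 - 5/4) = 1849/8
TS = CS + PS = 1849/6 + 1849/8 = 12943/24

12943/24


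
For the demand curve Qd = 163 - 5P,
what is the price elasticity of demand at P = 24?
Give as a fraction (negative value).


dQ/dP = -5
At P = 24: Q = 163 - 5*24 = 43
E = (dQ/dP)(P/Q) = (-5)(24/43) = -120/43

-120/43


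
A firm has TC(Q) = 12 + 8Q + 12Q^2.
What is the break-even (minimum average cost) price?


AC(Q) = 12/Q + 8 + 12Q
To minimize: dAC/dQ = -12/Q^2 + 12 = 0
Q^2 = 12/12 = 1
Q* = 1
Min AC = 12/1 + 8 + 12*1
Min AC = 12 + 8 + 12 = 32

32


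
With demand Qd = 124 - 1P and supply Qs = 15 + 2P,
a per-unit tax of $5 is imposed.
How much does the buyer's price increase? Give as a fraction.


With a per-unit tax, the buyer's price increase depends on relative slopes.
Supply slope: d = 2, Demand slope: b = 1
Buyer's price increase = d * tax / (b + d)
= 2 * 5 / (1 + 2)
= 10 / 3 = 10/3

10/3


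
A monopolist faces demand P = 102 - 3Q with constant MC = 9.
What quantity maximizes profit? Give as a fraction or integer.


TR = P*Q = (102 - 3Q)Q = 102Q - 3Q^2
MR = dTR/dQ = 102 - 6Q
Set MR = MC:
102 - 6Q = 9
93 = 6Q
Q* = 93/6 = 31/2

31/2


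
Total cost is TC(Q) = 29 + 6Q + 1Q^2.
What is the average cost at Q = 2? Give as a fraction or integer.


TC(2) = 29 + 6*2 + 1*2^2
TC(2) = 29 + 12 + 4 = 45
AC = TC/Q = 45/2 = 45/2

45/2


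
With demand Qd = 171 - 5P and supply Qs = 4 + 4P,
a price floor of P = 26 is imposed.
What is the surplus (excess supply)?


At P = 26:
Qd = 171 - 5*26 = 41
Qs = 4 + 4*26 = 108
Surplus = Qs - Qd = 108 - 41 = 67

67


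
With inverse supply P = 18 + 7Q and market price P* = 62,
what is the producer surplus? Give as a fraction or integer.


Minimum supply price (at Q=0): P_min = 18
Quantity supplied at P* = 62:
Q* = (62 - 18)/7 = 44/7
PS = (1/2) * Q* * (P* - P_min)
PS = (1/2) * 44/7 * (62 - 18)
PS = (1/2) * 44/7 * 44 = 968/7

968/7


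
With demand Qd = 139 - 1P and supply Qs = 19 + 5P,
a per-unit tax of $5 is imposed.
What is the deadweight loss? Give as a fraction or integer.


Pre-tax equilibrium quantity: Q* = 119
Post-tax equilibrium quantity: Q_tax = 689/6
Reduction in quantity: Q* - Q_tax = 25/6
DWL = (1/2) * tax * (Q* - Q_tax)
DWL = (1/2) * 5 * 25/6 = 125/12

125/12


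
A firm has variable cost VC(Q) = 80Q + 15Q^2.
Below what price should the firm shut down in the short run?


AVC(Q) = VC(Q)/Q = 80 + 15Q
AVC is increasing in Q, so minimum AVC is at Q -> 0+.
Min AVC = 80
The firm should shut down if P < 80.

80


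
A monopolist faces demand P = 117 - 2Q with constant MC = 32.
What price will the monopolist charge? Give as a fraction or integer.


MR = 117 - 4Q
Set MR = MC: 117 - 4Q = 32
Q* = 85/4
Substitute into demand:
P* = 117 - 2*85/4 = 149/2

149/2


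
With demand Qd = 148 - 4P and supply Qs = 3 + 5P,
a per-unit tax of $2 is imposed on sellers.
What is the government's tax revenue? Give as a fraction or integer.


With tax on sellers, new supply: Qs' = 3 + 5(P - 2)
= 5P - 7
New equilibrium quantity:
Q_new = 712/9
Tax revenue = tax * Q_new = 2 * 712/9 = 1424/9

1424/9


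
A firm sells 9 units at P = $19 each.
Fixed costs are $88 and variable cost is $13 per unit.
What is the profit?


Total Revenue = P * Q = 19 * 9 = $171
Total Cost = FC + VC*Q = 88 + 13*9 = $205
Profit = TR - TC = 171 - 205 = $-34

$-34


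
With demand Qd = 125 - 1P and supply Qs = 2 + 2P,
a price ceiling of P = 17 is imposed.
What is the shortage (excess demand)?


At P = 17:
Qd = 125 - 1*17 = 108
Qs = 2 + 2*17 = 36
Shortage = Qd - Qs = 108 - 36 = 72

72


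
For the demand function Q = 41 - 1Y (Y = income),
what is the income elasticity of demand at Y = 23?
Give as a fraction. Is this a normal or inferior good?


dQ/dY = -1
At Y = 23: Q = 41 - 1*23 = 18
Ey = (dQ/dY)(Y/Q) = -1 * 23 / 18 = -23/18
Since Ey < 0, this is a inferior good.

-23/18 (inferior good)


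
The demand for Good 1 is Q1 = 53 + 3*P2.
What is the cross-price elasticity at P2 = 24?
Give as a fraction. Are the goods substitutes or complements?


dQ1/dP2 = 3
At P2 = 24: Q1 = 53 + 3*24 = 125
Exy = (dQ1/dP2)(P2/Q1) = 3 * 24 / 125 = 72/125
Since Exy > 0, the goods are substitutes.

72/125 (substitutes)


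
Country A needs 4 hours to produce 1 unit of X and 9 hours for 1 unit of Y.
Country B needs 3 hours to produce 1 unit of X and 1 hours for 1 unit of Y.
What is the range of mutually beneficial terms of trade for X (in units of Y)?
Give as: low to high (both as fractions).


Opportunity cost of X for Country A = hours_X / hours_Y = 4/9 = 4/9 units of Y
Opportunity cost of X for Country B = hours_X / hours_Y = 3/1 = 3 units of Y
Terms of trade must be between the two opportunity costs.
Range: 4/9 to 3

4/9 to 3


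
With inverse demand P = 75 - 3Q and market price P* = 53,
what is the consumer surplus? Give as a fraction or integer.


Maximum willingness to pay (at Q=0): P_max = 75
Quantity demanded at P* = 53:
Q* = (75 - 53)/3 = 22/3
CS = (1/2) * Q* * (P_max - P*)
CS = (1/2) * 22/3 * (75 - 53)
CS = (1/2) * 22/3 * 22 = 242/3

242/3


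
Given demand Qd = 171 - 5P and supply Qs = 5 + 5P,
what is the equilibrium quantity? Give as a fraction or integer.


First find equilibrium price:
171 - 5P = 5 + 5P
P* = 166/10 = 83/5
Then substitute into demand:
Q* = 171 - 5 * 83/5 = 88

88


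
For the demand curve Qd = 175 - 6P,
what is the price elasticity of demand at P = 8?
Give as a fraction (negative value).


dQ/dP = -6
At P = 8: Q = 175 - 6*8 = 127
E = (dQ/dP)(P/Q) = (-6)(8/127) = -48/127

-48/127


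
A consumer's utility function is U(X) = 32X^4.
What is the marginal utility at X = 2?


MU = dU/dX = 32*4*X^(4-1)
MU = 128*X^3
At X = 2:
MU = 128 * 2^3
MU = 128 * 8 = 1024

1024


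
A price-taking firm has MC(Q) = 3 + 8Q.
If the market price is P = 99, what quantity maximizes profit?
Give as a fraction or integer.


In perfect competition, profit is maximized where P = MC.
99 = 3 + 8Q
96 = 8Q
Q* = 96/8 = 12

12


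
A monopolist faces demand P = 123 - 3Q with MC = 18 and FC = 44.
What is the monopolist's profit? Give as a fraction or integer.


MR = MC: 123 - 6Q = 18
Q* = 35/2
P* = 123 - 3*35/2 = 141/2
Profit = (P* - MC)*Q* - FC
= (141/2 - 18)*35/2 - 44
= 105/2*35/2 - 44
= 3675/4 - 44 = 3499/4

3499/4


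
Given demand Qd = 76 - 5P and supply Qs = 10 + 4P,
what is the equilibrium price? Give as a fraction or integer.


At equilibrium, Qd = Qs.
76 - 5P = 10 + 4P
76 - 10 = 5P + 4P
66 = 9P
P* = 66/9 = 22/3

22/3


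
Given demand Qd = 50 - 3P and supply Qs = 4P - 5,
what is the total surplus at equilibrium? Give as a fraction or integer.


Find equilibrium: 50 - 3P = 4P - 5
50 + 5 = 7P
P* = 55/7 = 55/7
Q* = 4*55/7 - 5 = 185/7
Inverse demand: P = 50/3 - Q/3, so P_max = 50/3
Inverse supply: P = 5/4 + Q/4, so P_min = 5/4
CS = (1/2) * 185/7 * (50/3 - 55/7) = 34225/294
PS = (1/2) * 185/7 * (55/7 - 5/4) = 34225/392
TS = CS + PS = 34225/294 + 34225/392 = 34225/168

34225/168


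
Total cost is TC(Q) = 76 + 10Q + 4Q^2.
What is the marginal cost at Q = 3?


MC = dTC/dQ = 10 + 2*4*Q
At Q = 3:
MC = 10 + 8*3
MC = 10 + 24 = 34

34


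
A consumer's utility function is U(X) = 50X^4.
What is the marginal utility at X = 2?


MU = dU/dX = 50*4*X^(4-1)
MU = 200*X^3
At X = 2:
MU = 200 * 2^3
MU = 200 * 8 = 1600

1600


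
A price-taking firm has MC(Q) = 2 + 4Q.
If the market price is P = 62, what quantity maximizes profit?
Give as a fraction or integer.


In perfect competition, profit is maximized where P = MC.
62 = 2 + 4Q
60 = 4Q
Q* = 60/4 = 15

15


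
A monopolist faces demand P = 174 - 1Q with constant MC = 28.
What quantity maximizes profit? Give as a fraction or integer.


TR = P*Q = (174 - 1Q)Q = 174Q - 1Q^2
MR = dTR/dQ = 174 - 2Q
Set MR = MC:
174 - 2Q = 28
146 = 2Q
Q* = 146/2 = 73

73


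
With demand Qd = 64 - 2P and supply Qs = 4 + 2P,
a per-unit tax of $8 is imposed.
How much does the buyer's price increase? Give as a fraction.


With a per-unit tax, the buyer's price increase depends on relative slopes.
Supply slope: d = 2, Demand slope: b = 2
Buyer's price increase = d * tax / (b + d)
= 2 * 8 / (2 + 2)
= 16 / 4 = 4

4


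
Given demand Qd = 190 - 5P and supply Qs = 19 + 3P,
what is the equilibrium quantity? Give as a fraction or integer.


First find equilibrium price:
190 - 5P = 19 + 3P
P* = 171/8 = 171/8
Then substitute into demand:
Q* = 190 - 5 * 171/8 = 665/8

665/8


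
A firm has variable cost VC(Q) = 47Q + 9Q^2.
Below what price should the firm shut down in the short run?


AVC(Q) = VC(Q)/Q = 47 + 9Q
AVC is increasing in Q, so minimum AVC is at Q -> 0+.
Min AVC = 47
The firm should shut down if P < 47.

47


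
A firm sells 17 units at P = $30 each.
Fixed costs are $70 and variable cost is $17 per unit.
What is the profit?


Total Revenue = P * Q = 30 * 17 = $510
Total Cost = FC + VC*Q = 70 + 17*17 = $359
Profit = TR - TC = 510 - 359 = $151

$151


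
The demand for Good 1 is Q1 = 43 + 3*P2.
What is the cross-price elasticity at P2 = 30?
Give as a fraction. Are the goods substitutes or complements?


dQ1/dP2 = 3
At P2 = 30: Q1 = 43 + 3*30 = 133
Exy = (dQ1/dP2)(P2/Q1) = 3 * 30 / 133 = 90/133
Since Exy > 0, the goods are substitutes.

90/133 (substitutes)


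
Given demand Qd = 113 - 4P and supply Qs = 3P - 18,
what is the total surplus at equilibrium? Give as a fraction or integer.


Find equilibrium: 113 - 4P = 3P - 18
113 + 18 = 7P
P* = 131/7 = 131/7
Q* = 3*131/7 - 18 = 267/7
Inverse demand: P = 113/4 - Q/4, so P_max = 113/4
Inverse supply: P = 6 + Q/3, so P_min = 6
CS = (1/2) * 267/7 * (113/4 - 131/7) = 71289/392
PS = (1/2) * 267/7 * (131/7 - 6) = 23763/98
TS = CS + PS = 71289/392 + 23763/98 = 23763/56

23763/56


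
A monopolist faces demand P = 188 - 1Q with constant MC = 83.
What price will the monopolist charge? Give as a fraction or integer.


MR = 188 - 2Q
Set MR = MC: 188 - 2Q = 83
Q* = 105/2
Substitute into demand:
P* = 188 - 1*105/2 = 271/2

271/2


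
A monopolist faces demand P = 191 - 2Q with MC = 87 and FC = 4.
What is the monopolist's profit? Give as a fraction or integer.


MR = MC: 191 - 4Q = 87
Q* = 26
P* = 191 - 2*26 = 139
Profit = (P* - MC)*Q* - FC
= (139 - 87)*26 - 4
= 52*26 - 4
= 1352 - 4 = 1348

1348


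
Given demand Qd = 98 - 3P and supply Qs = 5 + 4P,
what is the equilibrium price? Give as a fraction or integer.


At equilibrium, Qd = Qs.
98 - 3P = 5 + 4P
98 - 5 = 3P + 4P
93 = 7P
P* = 93/7 = 93/7

93/7


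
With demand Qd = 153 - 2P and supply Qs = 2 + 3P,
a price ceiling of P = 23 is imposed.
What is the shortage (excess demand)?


At P = 23:
Qd = 153 - 2*23 = 107
Qs = 2 + 3*23 = 71
Shortage = Qd - Qs = 107 - 71 = 36

36


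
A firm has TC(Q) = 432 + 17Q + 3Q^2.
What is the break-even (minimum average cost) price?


AC(Q) = 432/Q + 17 + 3Q
To minimize: dAC/dQ = -432/Q^2 + 3 = 0
Q^2 = 432/3 = 144
Q* = 12
Min AC = 432/12 + 17 + 3*12
Min AC = 36 + 17 + 36 = 89

89


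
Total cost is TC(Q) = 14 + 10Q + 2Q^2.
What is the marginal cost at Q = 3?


MC = dTC/dQ = 10 + 2*2*Q
At Q = 3:
MC = 10 + 4*3
MC = 10 + 12 = 22

22


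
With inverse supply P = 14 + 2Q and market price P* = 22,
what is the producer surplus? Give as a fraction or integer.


Minimum supply price (at Q=0): P_min = 14
Quantity supplied at P* = 22:
Q* = (22 - 14)/2 = 4
PS = (1/2) * Q* * (P* - P_min)
PS = (1/2) * 4 * (22 - 14)
PS = (1/2) * 4 * 8 = 16

16


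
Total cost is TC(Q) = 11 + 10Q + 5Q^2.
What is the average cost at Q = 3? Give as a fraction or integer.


TC(3) = 11 + 10*3 + 5*3^2
TC(3) = 11 + 30 + 45 = 86
AC = TC/Q = 86/3 = 86/3

86/3


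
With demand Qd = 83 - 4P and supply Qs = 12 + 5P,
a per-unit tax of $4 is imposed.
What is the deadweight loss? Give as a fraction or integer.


Pre-tax equilibrium quantity: Q* = 463/9
Post-tax equilibrium quantity: Q_tax = 383/9
Reduction in quantity: Q* - Q_tax = 80/9
DWL = (1/2) * tax * (Q* - Q_tax)
DWL = (1/2) * 4 * 80/9 = 160/9

160/9


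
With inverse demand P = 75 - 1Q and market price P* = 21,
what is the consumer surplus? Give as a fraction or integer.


Maximum willingness to pay (at Q=0): P_max = 75
Quantity demanded at P* = 21:
Q* = (75 - 21)/1 = 54
CS = (1/2) * Q* * (P_max - P*)
CS = (1/2) * 54 * (75 - 21)
CS = (1/2) * 54 * 54 = 1458

1458


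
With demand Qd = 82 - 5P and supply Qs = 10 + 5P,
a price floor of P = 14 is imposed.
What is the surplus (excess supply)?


At P = 14:
Qd = 82 - 5*14 = 12
Qs = 10 + 5*14 = 80
Surplus = Qs - Qd = 80 - 12 = 68

68


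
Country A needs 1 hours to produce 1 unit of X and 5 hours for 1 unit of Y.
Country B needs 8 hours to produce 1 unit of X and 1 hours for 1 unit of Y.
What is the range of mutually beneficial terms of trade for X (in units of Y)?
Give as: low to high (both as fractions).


Opportunity cost of X for Country A = hours_X / hours_Y = 1/5 = 1/5 units of Y
Opportunity cost of X for Country B = hours_X / hours_Y = 8/1 = 8 units of Y
Terms of trade must be between the two opportunity costs.
Range: 1/5 to 8

1/5 to 8


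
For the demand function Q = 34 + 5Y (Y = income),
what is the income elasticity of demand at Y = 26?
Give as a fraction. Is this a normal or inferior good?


dQ/dY = 5
At Y = 26: Q = 34 + 5*26 = 164
Ey = (dQ/dY)(Y/Q) = 5 * 26 / 164 = 65/82
Since Ey > 0, this is a normal good.

65/82 (normal good)


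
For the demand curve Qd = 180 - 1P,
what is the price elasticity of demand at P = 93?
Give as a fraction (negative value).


dQ/dP = -1
At P = 93: Q = 180 - 1*93 = 87
E = (dQ/dP)(P/Q) = (-1)(93/87) = -31/29

-31/29


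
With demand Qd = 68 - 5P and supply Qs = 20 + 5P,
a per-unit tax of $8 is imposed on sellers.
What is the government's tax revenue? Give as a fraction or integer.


With tax on sellers, new supply: Qs' = 20 + 5(P - 8)
= 5P - 20
New equilibrium quantity:
Q_new = 24
Tax revenue = tax * Q_new = 8 * 24 = 192

192


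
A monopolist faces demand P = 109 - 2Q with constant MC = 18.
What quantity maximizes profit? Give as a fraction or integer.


TR = P*Q = (109 - 2Q)Q = 109Q - 2Q^2
MR = dTR/dQ = 109 - 4Q
Set MR = MC:
109 - 4Q = 18
91 = 4Q
Q* = 91/4 = 91/4

91/4


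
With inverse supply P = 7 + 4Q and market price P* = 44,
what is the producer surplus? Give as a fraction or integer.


Minimum supply price (at Q=0): P_min = 7
Quantity supplied at P* = 44:
Q* = (44 - 7)/4 = 37/4
PS = (1/2) * Q* * (P* - P_min)
PS = (1/2) * 37/4 * (44 - 7)
PS = (1/2) * 37/4 * 37 = 1369/8

1369/8


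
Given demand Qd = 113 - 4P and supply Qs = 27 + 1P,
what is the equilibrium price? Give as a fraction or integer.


At equilibrium, Qd = Qs.
113 - 4P = 27 + 1P
113 - 27 = 4P + 1P
86 = 5P
P* = 86/5 = 86/5

86/5


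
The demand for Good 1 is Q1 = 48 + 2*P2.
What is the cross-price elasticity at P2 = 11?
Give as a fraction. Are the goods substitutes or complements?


dQ1/dP2 = 2
At P2 = 11: Q1 = 48 + 2*11 = 70
Exy = (dQ1/dP2)(P2/Q1) = 2 * 11 / 70 = 11/35
Since Exy > 0, the goods are substitutes.

11/35 (substitutes)


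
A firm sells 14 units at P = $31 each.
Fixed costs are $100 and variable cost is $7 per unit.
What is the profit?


Total Revenue = P * Q = 31 * 14 = $434
Total Cost = FC + VC*Q = 100 + 7*14 = $198
Profit = TR - TC = 434 - 198 = $236

$236


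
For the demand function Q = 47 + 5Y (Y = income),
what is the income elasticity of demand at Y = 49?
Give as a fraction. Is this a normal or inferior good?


dQ/dY = 5
At Y = 49: Q = 47 + 5*49 = 292
Ey = (dQ/dY)(Y/Q) = 5 * 49 / 292 = 245/292
Since Ey > 0, this is a normal good.

245/292 (normal good)


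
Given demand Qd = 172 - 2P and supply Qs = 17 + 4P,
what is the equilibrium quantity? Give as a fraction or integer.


First find equilibrium price:
172 - 2P = 17 + 4P
P* = 155/6 = 155/6
Then substitute into demand:
Q* = 172 - 2 * 155/6 = 361/3

361/3


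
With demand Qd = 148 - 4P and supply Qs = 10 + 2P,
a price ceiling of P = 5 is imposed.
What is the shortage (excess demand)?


At P = 5:
Qd = 148 - 4*5 = 128
Qs = 10 + 2*5 = 20
Shortage = Qd - Qs = 128 - 20 = 108

108


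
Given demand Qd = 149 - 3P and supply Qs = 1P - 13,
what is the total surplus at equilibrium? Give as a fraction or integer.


Find equilibrium: 149 - 3P = 1P - 13
149 + 13 = 4P
P* = 162/4 = 81/2
Q* = 1*81/2 - 13 = 55/2
Inverse demand: P = 149/3 - Q/3, so P_max = 149/3
Inverse supply: P = 13 + Q/1, so P_min = 13
CS = (1/2) * 55/2 * (149/3 - 81/2) = 3025/24
PS = (1/2) * 55/2 * (81/2 - 13) = 3025/8
TS = CS + PS = 3025/24 + 3025/8 = 3025/6

3025/6


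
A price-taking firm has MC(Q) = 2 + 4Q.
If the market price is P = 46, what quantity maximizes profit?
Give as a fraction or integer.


In perfect competition, profit is maximized where P = MC.
46 = 2 + 4Q
44 = 4Q
Q* = 44/4 = 11

11


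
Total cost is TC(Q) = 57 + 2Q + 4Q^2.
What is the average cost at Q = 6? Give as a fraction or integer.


TC(6) = 57 + 2*6 + 4*6^2
TC(6) = 57 + 12 + 144 = 213
AC = TC/Q = 213/6 = 71/2

71/2


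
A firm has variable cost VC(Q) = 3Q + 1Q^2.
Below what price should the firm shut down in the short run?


AVC(Q) = VC(Q)/Q = 3 + 1Q
AVC is increasing in Q, so minimum AVC is at Q -> 0+.
Min AVC = 3
The firm should shut down if P < 3.

3


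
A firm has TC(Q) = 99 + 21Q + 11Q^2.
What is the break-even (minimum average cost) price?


AC(Q) = 99/Q + 21 + 11Q
To minimize: dAC/dQ = -99/Q^2 + 11 = 0
Q^2 = 99/11 = 9
Q* = 3
Min AC = 99/3 + 21 + 11*3
Min AC = 33 + 21 + 33 = 87

87


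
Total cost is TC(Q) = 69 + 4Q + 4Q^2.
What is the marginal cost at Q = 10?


MC = dTC/dQ = 4 + 2*4*Q
At Q = 10:
MC = 4 + 8*10
MC = 4 + 80 = 84

84


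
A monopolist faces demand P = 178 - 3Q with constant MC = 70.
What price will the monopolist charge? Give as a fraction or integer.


MR = 178 - 6Q
Set MR = MC: 178 - 6Q = 70
Q* = 18
Substitute into demand:
P* = 178 - 3*18 = 124

124


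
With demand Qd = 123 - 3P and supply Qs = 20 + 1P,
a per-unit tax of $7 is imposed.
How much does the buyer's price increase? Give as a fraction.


With a per-unit tax, the buyer's price increase depends on relative slopes.
Supply slope: d = 1, Demand slope: b = 3
Buyer's price increase = d * tax / (b + d)
= 1 * 7 / (3 + 1)
= 7 / 4 = 7/4

7/4


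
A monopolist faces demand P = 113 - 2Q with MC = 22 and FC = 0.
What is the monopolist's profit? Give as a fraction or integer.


MR = MC: 113 - 4Q = 22
Q* = 91/4
P* = 113 - 2*91/4 = 135/2
Profit = (P* - MC)*Q* - FC
= (135/2 - 22)*91/4 - 0
= 91/2*91/4 - 0
= 8281/8 - 0 = 8281/8

8281/8


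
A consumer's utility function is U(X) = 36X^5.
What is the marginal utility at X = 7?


MU = dU/dX = 36*5*X^(5-1)
MU = 180*X^4
At X = 7:
MU = 180 * 7^4
MU = 180 * 2401 = 432180

432180


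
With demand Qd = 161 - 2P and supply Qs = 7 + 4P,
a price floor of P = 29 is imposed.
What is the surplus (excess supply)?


At P = 29:
Qd = 161 - 2*29 = 103
Qs = 7 + 4*29 = 123
Surplus = Qs - Qd = 123 - 103 = 20

20


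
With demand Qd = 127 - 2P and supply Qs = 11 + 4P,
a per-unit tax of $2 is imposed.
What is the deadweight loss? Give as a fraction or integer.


Pre-tax equilibrium quantity: Q* = 265/3
Post-tax equilibrium quantity: Q_tax = 257/3
Reduction in quantity: Q* - Q_tax = 8/3
DWL = (1/2) * tax * (Q* - Q_tax)
DWL = (1/2) * 2 * 8/3 = 8/3

8/3


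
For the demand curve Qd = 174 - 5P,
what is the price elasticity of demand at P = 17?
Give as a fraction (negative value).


dQ/dP = -5
At P = 17: Q = 174 - 5*17 = 89
E = (dQ/dP)(P/Q) = (-5)(17/89) = -85/89

-85/89


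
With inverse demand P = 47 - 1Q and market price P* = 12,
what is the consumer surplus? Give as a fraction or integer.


Maximum willingness to pay (at Q=0): P_max = 47
Quantity demanded at P* = 12:
Q* = (47 - 12)/1 = 35
CS = (1/2) * Q* * (P_max - P*)
CS = (1/2) * 35 * (47 - 12)
CS = (1/2) * 35 * 35 = 1225/2

1225/2


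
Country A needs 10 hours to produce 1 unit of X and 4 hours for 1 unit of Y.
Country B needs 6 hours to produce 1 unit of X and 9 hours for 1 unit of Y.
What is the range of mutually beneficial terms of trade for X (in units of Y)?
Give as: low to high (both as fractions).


Opportunity cost of X for Country A = hours_X / hours_Y = 10/4 = 5/2 units of Y
Opportunity cost of X for Country B = hours_X / hours_Y = 6/9 = 2/3 units of Y
Terms of trade must be between the two opportunity costs.
Range: 2/3 to 5/2

2/3 to 5/2


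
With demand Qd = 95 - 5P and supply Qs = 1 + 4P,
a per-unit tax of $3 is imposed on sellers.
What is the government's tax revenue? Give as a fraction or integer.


With tax on sellers, new supply: Qs' = 1 + 4(P - 3)
= 4P - 11
New equilibrium quantity:
Q_new = 325/9
Tax revenue = tax * Q_new = 3 * 325/9 = 325/3

325/3


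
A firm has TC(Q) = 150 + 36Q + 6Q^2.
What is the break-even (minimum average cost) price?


AC(Q) = 150/Q + 36 + 6Q
To minimize: dAC/dQ = -150/Q^2 + 6 = 0
Q^2 = 150/6 = 25
Q* = 5
Min AC = 150/5 + 36 + 6*5
Min AC = 30 + 36 + 30 = 96

96


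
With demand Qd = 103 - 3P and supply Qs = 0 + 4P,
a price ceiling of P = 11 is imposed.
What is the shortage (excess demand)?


At P = 11:
Qd = 103 - 3*11 = 70
Qs = 0 + 4*11 = 44
Shortage = Qd - Qs = 70 - 44 = 26

26


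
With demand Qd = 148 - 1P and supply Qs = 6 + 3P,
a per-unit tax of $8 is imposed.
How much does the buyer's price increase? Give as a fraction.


With a per-unit tax, the buyer's price increase depends on relative slopes.
Supply slope: d = 3, Demand slope: b = 1
Buyer's price increase = d * tax / (b + d)
= 3 * 8 / (1 + 3)
= 24 / 4 = 6

6


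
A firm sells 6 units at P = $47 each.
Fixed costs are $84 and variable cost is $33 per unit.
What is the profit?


Total Revenue = P * Q = 47 * 6 = $282
Total Cost = FC + VC*Q = 84 + 33*6 = $282
Profit = TR - TC = 282 - 282 = $0

$0


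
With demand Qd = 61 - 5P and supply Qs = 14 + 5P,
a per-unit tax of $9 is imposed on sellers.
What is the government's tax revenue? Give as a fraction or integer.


With tax on sellers, new supply: Qs' = 14 + 5(P - 9)
= 5P - 31
New equilibrium quantity:
Q_new = 15
Tax revenue = tax * Q_new = 9 * 15 = 135

135


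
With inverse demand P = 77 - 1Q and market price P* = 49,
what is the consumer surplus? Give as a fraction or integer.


Maximum willingness to pay (at Q=0): P_max = 77
Quantity demanded at P* = 49:
Q* = (77 - 49)/1 = 28
CS = (1/2) * Q* * (P_max - P*)
CS = (1/2) * 28 * (77 - 49)
CS = (1/2) * 28 * 28 = 392

392


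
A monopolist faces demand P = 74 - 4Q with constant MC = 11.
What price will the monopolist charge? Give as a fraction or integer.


MR = 74 - 8Q
Set MR = MC: 74 - 8Q = 11
Q* = 63/8
Substitute into demand:
P* = 74 - 4*63/8 = 85/2

85/2


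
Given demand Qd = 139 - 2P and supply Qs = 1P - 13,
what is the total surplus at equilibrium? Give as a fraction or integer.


Find equilibrium: 139 - 2P = 1P - 13
139 + 13 = 3P
P* = 152/3 = 152/3
Q* = 1*152/3 - 13 = 113/3
Inverse demand: P = 139/2 - Q/2, so P_max = 139/2
Inverse supply: P = 13 + Q/1, so P_min = 13
CS = (1/2) * 113/3 * (139/2 - 152/3) = 12769/36
PS = (1/2) * 113/3 * (152/3 - 13) = 12769/18
TS = CS + PS = 12769/36 + 12769/18 = 12769/12

12769/12


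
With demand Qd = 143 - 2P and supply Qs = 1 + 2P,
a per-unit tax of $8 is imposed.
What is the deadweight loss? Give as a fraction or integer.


Pre-tax equilibrium quantity: Q* = 72
Post-tax equilibrium quantity: Q_tax = 64
Reduction in quantity: Q* - Q_tax = 8
DWL = (1/2) * tax * (Q* - Q_tax)
DWL = (1/2) * 8 * 8 = 32

32


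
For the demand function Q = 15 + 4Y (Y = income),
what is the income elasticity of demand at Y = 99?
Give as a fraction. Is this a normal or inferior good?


dQ/dY = 4
At Y = 99: Q = 15 + 4*99 = 411
Ey = (dQ/dY)(Y/Q) = 4 * 99 / 411 = 132/137
Since Ey > 0, this is a normal good.

132/137 (normal good)


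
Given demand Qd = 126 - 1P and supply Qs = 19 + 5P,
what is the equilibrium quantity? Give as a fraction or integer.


First find equilibrium price:
126 - 1P = 19 + 5P
P* = 107/6 = 107/6
Then substitute into demand:
Q* = 126 - 1 * 107/6 = 649/6

649/6


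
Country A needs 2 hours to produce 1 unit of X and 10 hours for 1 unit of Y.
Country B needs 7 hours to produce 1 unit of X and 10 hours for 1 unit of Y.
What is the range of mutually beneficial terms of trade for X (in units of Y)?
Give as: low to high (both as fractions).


Opportunity cost of X for Country A = hours_X / hours_Y = 2/10 = 1/5 units of Y
Opportunity cost of X for Country B = hours_X / hours_Y = 7/10 = 7/10 units of Y
Terms of trade must be between the two opportunity costs.
Range: 1/5 to 7/10

1/5 to 7/10


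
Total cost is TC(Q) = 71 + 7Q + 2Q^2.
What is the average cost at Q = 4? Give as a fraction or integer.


TC(4) = 71 + 7*4 + 2*4^2
TC(4) = 71 + 28 + 32 = 131
AC = TC/Q = 131/4 = 131/4

131/4


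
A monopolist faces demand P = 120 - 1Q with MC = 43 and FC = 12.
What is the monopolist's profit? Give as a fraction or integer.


MR = MC: 120 - 2Q = 43
Q* = 77/2
P* = 120 - 1*77/2 = 163/2
Profit = (P* - MC)*Q* - FC
= (163/2 - 43)*77/2 - 12
= 77/2*77/2 - 12
= 5929/4 - 12 = 5881/4

5881/4


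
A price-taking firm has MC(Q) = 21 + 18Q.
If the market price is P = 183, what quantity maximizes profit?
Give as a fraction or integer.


In perfect competition, profit is maximized where P = MC.
183 = 21 + 18Q
162 = 18Q
Q* = 162/18 = 9

9


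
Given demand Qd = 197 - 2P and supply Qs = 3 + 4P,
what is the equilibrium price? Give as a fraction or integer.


At equilibrium, Qd = Qs.
197 - 2P = 3 + 4P
197 - 3 = 2P + 4P
194 = 6P
P* = 194/6 = 97/3

97/3


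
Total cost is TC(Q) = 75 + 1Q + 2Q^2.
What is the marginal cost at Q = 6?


MC = dTC/dQ = 1 + 2*2*Q
At Q = 6:
MC = 1 + 4*6
MC = 1 + 24 = 25

25


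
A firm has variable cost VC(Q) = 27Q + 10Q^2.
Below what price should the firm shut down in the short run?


AVC(Q) = VC(Q)/Q = 27 + 10Q
AVC is increasing in Q, so minimum AVC is at Q -> 0+.
Min AVC = 27
The firm should shut down if P < 27.

27


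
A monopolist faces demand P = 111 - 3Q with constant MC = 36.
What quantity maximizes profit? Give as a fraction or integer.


TR = P*Q = (111 - 3Q)Q = 111Q - 3Q^2
MR = dTR/dQ = 111 - 6Q
Set MR = MC:
111 - 6Q = 36
75 = 6Q
Q* = 75/6 = 25/2

25/2


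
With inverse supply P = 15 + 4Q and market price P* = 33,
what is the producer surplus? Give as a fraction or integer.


Minimum supply price (at Q=0): P_min = 15
Quantity supplied at P* = 33:
Q* = (33 - 15)/4 = 9/2
PS = (1/2) * Q* * (P* - P_min)
PS = (1/2) * 9/2 * (33 - 15)
PS = (1/2) * 9/2 * 18 = 81/2

81/2


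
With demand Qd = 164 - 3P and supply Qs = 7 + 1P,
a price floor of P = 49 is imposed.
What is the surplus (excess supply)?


At P = 49:
Qd = 164 - 3*49 = 17
Qs = 7 + 1*49 = 56
Surplus = Qs - Qd = 56 - 17 = 39

39


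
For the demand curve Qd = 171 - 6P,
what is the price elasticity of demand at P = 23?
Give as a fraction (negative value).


dQ/dP = -6
At P = 23: Q = 171 - 6*23 = 33
E = (dQ/dP)(P/Q) = (-6)(23/33) = -46/11

-46/11


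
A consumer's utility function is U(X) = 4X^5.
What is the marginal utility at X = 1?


MU = dU/dX = 4*5*X^(5-1)
MU = 20*X^4
At X = 1:
MU = 20 * 1^4
MU = 20 * 1 = 20

20


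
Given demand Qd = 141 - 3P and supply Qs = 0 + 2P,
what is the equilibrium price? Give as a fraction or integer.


At equilibrium, Qd = Qs.
141 - 3P = 0 + 2P
141 - 0 = 3P + 2P
141 = 5P
P* = 141/5 = 141/5

141/5
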